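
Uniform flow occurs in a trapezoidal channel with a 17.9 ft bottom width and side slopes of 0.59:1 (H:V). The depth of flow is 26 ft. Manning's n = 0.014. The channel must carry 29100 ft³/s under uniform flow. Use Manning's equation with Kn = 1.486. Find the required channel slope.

With bottom width b = 17.9 ft and side slope z = 0.59: A = (b + zy)y = (17.9 + 0.59×26)×26 = 864.2 ft²; P = b + 2y√(1+z²) = 17.9 + 2×26×1.161 = 78.28 ft.
Hydraulic radius R = A/P = 864.2/78.28 = 11.04 ft.
From Manning's equation, S = [nQ / (1.486 A R^(2/3))]² = [0.014 × 29100 / (1.486 × 864.2 × 11.04^(2/3))]² = 0.00409.

S = 0.00409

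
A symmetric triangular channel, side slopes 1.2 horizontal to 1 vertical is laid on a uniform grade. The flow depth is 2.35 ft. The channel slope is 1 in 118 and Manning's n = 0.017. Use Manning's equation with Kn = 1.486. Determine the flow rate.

For a triangular section with side slope z = 1.2: A = zy² = 1.2×2.35² = 6.627 ft²; P = 2y√(1+z²) = 2×2.35×1.562 = 7.342 ft.
Hydraulic radius R = A/P = 6.627/7.342 = 0.9027 ft.
Manning's equation: Q = (1.486/n) A R^(2/3) S^(1/2) = (1.486/0.017) × 6.627 × 0.9027^(2/3) × 0.008475^(1/2) = 49.8 ft³/s.

Q = 49.8 ft³/s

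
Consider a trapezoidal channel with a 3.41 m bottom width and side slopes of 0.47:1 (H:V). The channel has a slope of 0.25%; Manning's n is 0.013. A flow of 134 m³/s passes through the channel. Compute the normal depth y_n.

y_n = 4.31 m

Manning's equation rearranged: A R^(2/3) = nQ / (1·√S) = 0.013 × 134 / (√0.0025) = 34.84.
Try y = 3.54 m: A R^(2/3) = 24.56 — short.
Try y = 4.75 m: A R^(2/3) = 41.51 — over.
Try y = 4.31 m: A R^(2/3) = 34.81 — ≈ 34.84.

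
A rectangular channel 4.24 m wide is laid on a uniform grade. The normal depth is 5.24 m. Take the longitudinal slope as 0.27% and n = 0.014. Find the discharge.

Flow area A = b·y = 4.24 × 5.24 = 22.22 m². Wetted perimeter P = b + 2y = 4.24 + 2×5.24 = 14.72 m.
Hydraulic radius R = A/P = 22.22/14.72 = 1.509 m.
Manning's equation: Q = (1/n) A R^(2/3) S^(1/2) = (1/0.014) × 22.22 × 1.509^(2/3) × 0.0027^(1/2) = 109 m³/s.

Q = 109 m³/s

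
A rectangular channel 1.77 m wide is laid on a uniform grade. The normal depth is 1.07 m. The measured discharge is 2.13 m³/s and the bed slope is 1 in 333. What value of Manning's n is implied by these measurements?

n = 0.0301

Flow area A = b·y = 1.77 × 1.07 = 1.894 m². Wetted perimeter P = b + 2y = 1.77 + 2×1.07 = 3.91 m.
Hydraulic radius R = A/P = 1.894/3.91 = 0.4844 m.
Rearranging Manning's equation: n = (1/Q) A R^(2/3) S^(1/2) = (1/2.13) × 1.894 × 0.4844^(2/3) × √0.003003 = 0.0301.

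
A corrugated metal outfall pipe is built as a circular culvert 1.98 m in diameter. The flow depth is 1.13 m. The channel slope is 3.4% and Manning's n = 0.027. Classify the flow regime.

For a circular section of diameter D = 1.98 m at depth y = 1.13 m, the central angle is θ = 2 arccos(1 − 2y/D) = 3.425 rad. Then A = (D²/8)(θ − sin θ) = 1.816 m² and P = Dθ/2 = 3.391 m.
Hydraulic radius R = A/P = 1.816/3.391 = 0.5355 m.
V = (1/n) R^(2/3) √S = (1/0.027) × 0.5355^(2/3) × √0.034 = 4.503 m/s. Hydraulic depth D_h = A/T = 1.816/1.96 = 0.9264 m.
Froude number Fr = V/√(g·D_h) = 4.503/√(9.81×0.9264) = 1.49, which is greater than 1, so the flow is supercritical.

supercritical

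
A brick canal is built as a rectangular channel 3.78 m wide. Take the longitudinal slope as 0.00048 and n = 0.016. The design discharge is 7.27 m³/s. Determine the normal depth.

Manning's equation rearranged: A R^(2/3) = nQ / (1·√S) = 0.016 × 7.27 / (√0.00048) = 5.309.
At y = 1.27 m: A R^(2/3) = 3.997 — low.
At y = 1.72 m: A R^(2/3) = 6.063 — high.
At y = 1.56 m: A R^(2/3) = 5.31 — ≈ 5.309.

y_n = 1.56 m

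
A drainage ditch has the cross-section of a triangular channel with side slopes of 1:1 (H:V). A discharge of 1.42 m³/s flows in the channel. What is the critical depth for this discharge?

At critical depth, Q² T / (g A³) = 1, i.e. A³/T = Q²/g = 1.42²/9.81 = 0.2055.
At y = 0.959 m: A³/T = 0.4056 — high.
At y = 0.837 m: A³/T = 0.2054 — matches.

y_c = 0.837 m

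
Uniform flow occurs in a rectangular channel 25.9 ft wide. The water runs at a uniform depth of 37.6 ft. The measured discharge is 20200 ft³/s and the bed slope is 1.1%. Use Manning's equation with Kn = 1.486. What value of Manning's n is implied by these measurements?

n = 0.034

Flow area A = b·y = 25.9 × 37.6 = 973.8 ft². Wetted perimeter P = b + 2y = 25.9 + 2×37.6 = 101.1 ft.
Hydraulic radius R = A/P = 973.8/101.1 = 9.632 ft.
Rearranging Manning's equation: n = (1.486/Q) A R^(2/3) S^(1/2) = (1.486/20200) × 973.8 × 9.632^(2/3) × √0.011 = 0.034.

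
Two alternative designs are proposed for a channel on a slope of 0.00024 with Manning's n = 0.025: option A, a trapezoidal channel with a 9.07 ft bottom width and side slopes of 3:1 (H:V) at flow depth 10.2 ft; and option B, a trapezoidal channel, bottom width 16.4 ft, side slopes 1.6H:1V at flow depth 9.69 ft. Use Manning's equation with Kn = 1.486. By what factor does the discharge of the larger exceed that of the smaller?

1.26

Channel A: With bottom width b = 9.07 ft and side slope z = 3: A = (b + zy)y = (9.07 + 3×10.2)×10.2 = 404.6 ft²; P = b + 2y√(1+z²) = 9.07 + 2×10.2×3.162 = 73.58 ft. Hydraulic radius R = A/P = 404.6/73.58 = 5.499 ft. Q_A = (1.486/0.025)·404.6·5.499^(2/3)·√0.00024 = 1161 ft³/s.
Channel B: With bottom width b = 16.4 ft and side slope z = 1.6: A = (b + zy)y = (16.4 + 1.6×9.69)×9.69 = 309.1 ft²; P = b + 2y√(1+z²) = 16.4 + 2×9.69×1.887 = 52.97 ft. Hydraulic radius R = A/P = 309.1/52.97 = 5.837 ft. Q_B = (1.486/0.025)·309.1·5.837^(2/3)·√0.00024 = 922.9 ft³/s.
The larger discharge is 1161 ft³/s and the smaller is 922.9 ft³/s; the ratio is 1.26.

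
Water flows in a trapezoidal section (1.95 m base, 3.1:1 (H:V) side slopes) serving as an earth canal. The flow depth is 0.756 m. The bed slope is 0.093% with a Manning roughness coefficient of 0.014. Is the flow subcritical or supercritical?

subcritical

With bottom width b = 1.95 m and side slope z = 3.1: A = (b + zy)y = (1.95 + 3.1×0.756)×0.756 = 3.246 m²; P = b + 2y√(1+z²) = 1.95 + 2×0.756×3.257 = 6.875 m.
Hydraulic radius R = A/P = 3.246/6.875 = 0.4721 m.
V = (1/n) R^(2/3) √S = (1/0.014) × 0.4721^(2/3) × √0.00093 = 1.321 m/s. Hydraulic depth D_h = A/T = 3.246/6.637 = 0.4891 m.
Froude number Fr = V/√(g·D_h) = 1.321/√(9.81×0.4891) = 0.603, which is less than 1, so the flow is subcritical.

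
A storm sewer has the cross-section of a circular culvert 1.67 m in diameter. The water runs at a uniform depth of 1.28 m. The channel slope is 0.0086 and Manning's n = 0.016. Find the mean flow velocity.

V = 3.68 m/s

For a circular section of diameter D = 1.67 m at depth y = 1.28 m, the central angle is θ = 2 arccos(1 − 2y/D) = 4.266 rad. Then A = (D²/8)(θ − sin θ) = 1.801 m² and P = Dθ/2 = 3.562 m.
Hydraulic radius R = A/P = 1.801/3.562 = 0.5058 m.
From Manning's equation, V = (1/n) R^(2/3) S^(1/2) = (1/0.016) × 0.5058^(2/3) × 0.0086^(1/2) = 3.68 m/s.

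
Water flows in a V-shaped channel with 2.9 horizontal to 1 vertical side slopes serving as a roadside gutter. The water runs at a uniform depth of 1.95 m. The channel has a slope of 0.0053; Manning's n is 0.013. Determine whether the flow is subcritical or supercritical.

For a triangular section with side slope z = 2.9: A = zy² = 2.9×1.95² = 11.03 m²; P = 2y√(1+z²) = 2×1.95×3.068 = 11.96 m.
Hydraulic radius R = A/P = 11.03/11.96 = 0.9217 m.
V = (1/n) R^(2/3) √S = (1/0.013) × 0.9217^(2/3) × √0.0053 = 5.304 m/s. Hydraulic depth D_h = A/T = 11.03/11.31 = 0.975 m.
Froude number Fr = V/√(g·D_h) = 5.304/√(9.81×0.975) = 1.71, which is greater than 1, so the flow is supercritical.

supercritical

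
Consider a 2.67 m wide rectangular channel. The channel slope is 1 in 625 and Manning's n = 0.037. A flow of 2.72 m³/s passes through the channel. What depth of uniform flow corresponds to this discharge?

y_n = 1.26 m

Manning's equation rearranged: A R^(2/3) = nQ / (1·√S) = 0.037 × 2.72 / (√0.0016) = 2.516.
Try y = 1.03 m: A R^(2/3) = 1.916 — low.
Try y = 1.53 m: A R^(2/3) = 3.26 — high.
Try y = 1.26 m: A R^(2/3) = 2.52 — matches.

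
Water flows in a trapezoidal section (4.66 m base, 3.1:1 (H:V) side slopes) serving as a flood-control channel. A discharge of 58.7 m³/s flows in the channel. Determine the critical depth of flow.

y_c = 1.75 m

At critical depth, Q² T / (g A³) = 1, i.e. A³/T = Q²/g = 58.7²/9.81 = 351.2.
At y = 1.25 m: A³/T = 97.85 — too small.
At y = 1.75 m: A³/T = 354.4 — matches.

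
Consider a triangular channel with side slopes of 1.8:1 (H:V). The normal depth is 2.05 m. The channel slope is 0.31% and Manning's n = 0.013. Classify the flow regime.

supercritical

For a triangular section with side slope z = 1.8: A = zy² = 1.8×2.05² = 7.564 m²; P = 2y√(1+z²) = 2×2.05×2.059 = 8.442 m.
Hydraulic radius R = A/P = 7.564/8.442 = 0.896 m.
V = (1/n) R^(2/3) √S = (1/0.013) × 0.896^(2/3) × √0.0031 = 3.981 m/s. Hydraulic depth D_h = A/T = 7.564/7.38 = 1.025 m.
Froude number Fr = V/√(g·D_h) = 3.981/√(9.81×1.025) = 1.26, which is greater than 1, so the flow is supercritical.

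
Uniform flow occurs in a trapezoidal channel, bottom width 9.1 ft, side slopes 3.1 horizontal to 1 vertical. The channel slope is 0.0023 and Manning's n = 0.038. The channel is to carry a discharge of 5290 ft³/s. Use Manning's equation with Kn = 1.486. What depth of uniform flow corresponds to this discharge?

y_n = 14.1 ft

Manning's equation rearranged: A R^(2/3) = nQ / (1.486·√S) = 0.038 × 5290 / (1.486 × √0.0023) = 2821.
Try y = 10.5 ft: A R^(2/3) = 1386 — short.
Try y = 14.1 ft: A R^(2/3) = 2821 — matches.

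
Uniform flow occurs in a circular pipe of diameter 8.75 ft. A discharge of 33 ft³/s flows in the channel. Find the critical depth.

y_c = 1.37 ft

At critical depth, Q² T / (g A³) = 1, i.e. A³/T = Q²/g = 33²/32.2 = 33.82.
Try y = 1.59 ft: A³/T = 61.56 — over.
Try y = 1.02 ft: A³/T = 10.71 — short.
Try y = 1.37 ft: A³/T = 34.28 — close enough.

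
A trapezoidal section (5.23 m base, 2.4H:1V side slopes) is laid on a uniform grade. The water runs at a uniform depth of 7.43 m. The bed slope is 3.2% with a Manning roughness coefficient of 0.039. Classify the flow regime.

With bottom width b = 5.23 m and side slope z = 2.4: A = (b + zy)y = (5.23 + 2.4×7.43)×7.43 = 171.4 m²; P = b + 2y√(1+z²) = 5.23 + 2×7.43×2.6 = 43.87 m.
Hydraulic radius R = A/P = 171.4/43.87 = 3.906 m.
V = (1/n) R^(2/3) √S = (1/0.039) × 3.906^(2/3) × √0.032 = 11.38 m/s. Hydraulic depth D_h = A/T = 171.4/40.89 = 4.19 m.
Froude number Fr = V/√(g·D_h) = 11.38/√(9.81×4.19) = 1.77, which is greater than 1, so the flow is supercritical.

supercritical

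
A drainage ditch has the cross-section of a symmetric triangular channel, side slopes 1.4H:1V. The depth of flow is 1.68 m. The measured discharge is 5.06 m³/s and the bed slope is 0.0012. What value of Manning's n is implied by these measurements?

For a triangular section with side slope z = 1.4: A = zy² = 1.4×1.68² = 3.951 m²; P = 2y√(1+z²) = 2×1.68×1.72 = 5.781 m.
Hydraulic radius R = A/P = 3.951/5.781 = 0.6835 m.
Rearranging Manning's equation: n = (1/Q) A R^(2/3) S^(1/2) = (1/5.06) × 3.951 × 0.6835^(2/3) × √0.0012 = 0.021.

n = 0.021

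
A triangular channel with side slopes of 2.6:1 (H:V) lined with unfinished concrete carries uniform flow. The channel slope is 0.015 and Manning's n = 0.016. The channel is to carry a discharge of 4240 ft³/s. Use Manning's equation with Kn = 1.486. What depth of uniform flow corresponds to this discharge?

Manning's equation rearranged: A R^(2/3) = nQ / (1.486·√S) = 0.016 × 4240 / (1.486 × √0.015) = 372.8.
At y = 8.72 ft: A R^(2/3) = 503.9 — over.
At y = 6.07 ft: A R^(2/3) = 191.8 — short.
At y = 7.79 ft: A R^(2/3) = 373 — matches.

y_n = 7.79 ft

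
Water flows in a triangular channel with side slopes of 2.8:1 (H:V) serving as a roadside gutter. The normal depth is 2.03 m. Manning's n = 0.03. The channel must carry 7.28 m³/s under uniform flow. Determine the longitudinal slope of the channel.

For a triangular section with side slope z = 2.8: A = zy² = 2.8×2.03² = 11.54 m²; P = 2y√(1+z²) = 2×2.03×2.973 = 12.07 m.
Hydraulic radius R = A/P = 11.54/12.07 = 0.9559 m.
From Manning's equation, S = [nQ / (1 A R^(2/3))]² = [0.03 × 7.28 / (1 × 11.54 × 0.9559^(2/3))]² = 0.00038.

S = 0.00038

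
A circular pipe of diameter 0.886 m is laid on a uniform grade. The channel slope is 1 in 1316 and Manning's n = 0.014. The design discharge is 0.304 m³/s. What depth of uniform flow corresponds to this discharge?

y_n = 0.538 m

Manning's equation rearranged: A R^(2/3) = nQ / (1·√S) = 0.014 × 0.304 / (√0.0007599) = 0.1544.
Trying y = 0.684 m: A R^(2/3) = 0.2126 — high.
Trying y = 0.371 m: A R^(2/3) = 0.08266 — low.
Trying y = 0.538 m: A R^(2/3) = 0.1544 — ≈ 0.1544.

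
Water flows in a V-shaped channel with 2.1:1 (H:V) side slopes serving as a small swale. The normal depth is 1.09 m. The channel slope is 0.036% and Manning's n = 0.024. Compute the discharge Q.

Q = 1.23 m³/s

For a triangular section with side slope z = 2.1: A = zy² = 2.1×1.09² = 2.495 m²; P = 2y√(1+z²) = 2×1.09×2.326 = 5.071 m.
Hydraulic radius R = A/P = 2.495/5.071 = 0.4921 m.
Manning's equation: Q = (1/n) A R^(2/3) S^(1/2) = (1/0.024) × 2.495 × 0.4921^(2/3) × 0.00036^(1/2) = 1.23 m³/s.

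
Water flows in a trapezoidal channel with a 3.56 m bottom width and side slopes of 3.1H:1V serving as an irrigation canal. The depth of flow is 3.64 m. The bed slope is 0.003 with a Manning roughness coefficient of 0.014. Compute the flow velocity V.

With bottom width b = 3.56 m and side slope z = 3.1: A = (b + zy)y = (3.56 + 3.1×3.64)×3.64 = 54.03 m²; P = b + 2y√(1+z²) = 3.56 + 2×3.64×3.257 = 27.27 m.
Hydraulic radius R = A/P = 54.03/27.27 = 1.981 m.
From Manning's equation, V = (1/n) R^(2/3) S^(1/2) = (1/0.014) × 1.981^(2/3) × 0.003^(1/2) = 6.17 m/s.

V = 6.17 m/s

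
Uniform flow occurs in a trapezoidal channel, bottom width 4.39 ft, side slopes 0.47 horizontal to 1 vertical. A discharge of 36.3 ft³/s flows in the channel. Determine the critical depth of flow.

At critical depth, Q² T / (g A³) = 1, i.e. A³/T = Q²/g = 36.3²/32.2 = 40.92.
Trying y = 0.93 ft: A³/T = 17.19 — low.
Trying y = 1.23 ft: A³/T = 41.14 — ≈ 40.92.

y_c = 1.23 ft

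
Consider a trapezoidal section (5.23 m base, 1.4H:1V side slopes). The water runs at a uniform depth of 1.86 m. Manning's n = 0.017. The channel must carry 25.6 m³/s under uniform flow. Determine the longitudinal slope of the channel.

With bottom width b = 5.23 m and side slope z = 1.4: A = (b + zy)y = (5.23 + 1.4×1.86)×1.86 = 14.57 m²; P = b + 2y√(1+z²) = 5.23 + 2×1.86×1.72 = 11.63 m.
Hydraulic radius R = A/P = 14.57/11.63 = 1.253 m.
From Manning's equation, S = [nQ / (1 A R^(2/3))]² = [0.017 × 25.6 / (1 × 14.57 × 1.253^(2/3))]² = 0.00066.

S = 0.00066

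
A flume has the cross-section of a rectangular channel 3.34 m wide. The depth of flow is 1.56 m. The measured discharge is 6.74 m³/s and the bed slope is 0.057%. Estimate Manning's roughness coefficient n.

n = 0.016

Flow area A = b·y = 3.34 × 1.56 = 5.21 m². Wetted perimeter P = b + 2y = 3.34 + 2×1.56 = 6.46 m.
Hydraulic radius R = A/P = 5.21/6.46 = 0.8066 m.
Rearranging Manning's equation: n = (1/Q) A R^(2/3) S^(1/2) = (1/6.74) × 5.21 × 0.8066^(2/3) × √0.00057 = 0.016.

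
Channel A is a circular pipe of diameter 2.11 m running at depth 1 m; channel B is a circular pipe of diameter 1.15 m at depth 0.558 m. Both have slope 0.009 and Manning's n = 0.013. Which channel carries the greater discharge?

channel A

Channel A: For a circular section of diameter D = 2.11 m at depth y = 1 m, the central angle is θ = 2 arccos(1 − 2y/D) = 3.037 rad. Then A = (D²/8)(θ − sin θ) = 1.632 m² and P = Dθ/2 = 3.204 m. Hydraulic radius R = A/P = 1.632/3.204 = 0.5094 m. Q_A = (1/0.013)·1.632·0.5094^(2/3)·√0.009 = 7.598 m³/s.
Channel B: For a circular section of diameter D = 1.15 m at depth y = 0.558 m, the central angle is θ = 2 arccos(1 − 2y/D) = 3.082 rad. Then A = (D²/8)(θ − sin θ) = 0.4998 m² and P = Dθ/2 = 1.772 m. Hydraulic radius R = A/P = 0.4998/1.772 = 0.282 m. Q_B = (1/0.013)·0.4998·0.282^(2/3)·√0.009 = 1.568 m³/s.
Q_A = 7.598 m³/s vs Q_B = 1.568 m³/s, so channel A carries more.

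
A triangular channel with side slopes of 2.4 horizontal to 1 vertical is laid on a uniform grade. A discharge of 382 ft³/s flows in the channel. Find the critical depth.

y_c = 4.36 ft

At critical depth, Q² T / (g A³) = 1, i.e. A³/T = Q²/g = 382²/32.2 = 4532.
Try y = 5.19 ft: A³/T = 10840 — too large.
Try y = 4.36 ft: A³/T = 4538 — ≈ 4532.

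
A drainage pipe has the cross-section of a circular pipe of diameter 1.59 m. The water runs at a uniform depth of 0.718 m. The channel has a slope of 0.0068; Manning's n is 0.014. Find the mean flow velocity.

V = 3.04 m/s

For a circular section of diameter D = 1.59 m at depth y = 0.718 m, the central angle is θ = 2 arccos(1 − 2y/D) = 2.948 rad. Then A = (D²/8)(θ − sin θ) = 0.8705 m² and P = Dθ/2 = 2.343 m.
Hydraulic radius R = A/P = 0.8705/2.343 = 0.3715 m.
From Manning's equation, V = (1/n) R^(2/3) S^(1/2) = (1/0.014) × 0.3715^(2/3) × 0.0068^(1/2) = 3.04 m/s.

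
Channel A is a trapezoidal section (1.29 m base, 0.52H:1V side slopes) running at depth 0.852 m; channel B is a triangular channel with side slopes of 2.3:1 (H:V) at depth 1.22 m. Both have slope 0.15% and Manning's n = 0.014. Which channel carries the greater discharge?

Channel A: With bottom width b = 1.29 m and side slope z = 0.52: A = (b + zy)y = (1.29 + 0.52×0.852)×0.852 = 1.477 m²; P = b + 2y√(1+z²) = 1.29 + 2×0.852×1.127 = 3.211 m. Hydraulic radius R = A/P = 1.477/3.211 = 0.4599 m. Q_A = (1/0.014)·1.477·0.4599^(2/3)·√0.0015 = 2.434 m³/s.
Channel B: For a triangular section with side slope z = 2.3: A = zy² = 2.3×1.22² = 3.423 m²; P = 2y√(1+z²) = 2×1.22×2.508 = 6.119 m. Hydraulic radius R = A/P = 3.423/6.119 = 0.5594 m. Q_B = (1/0.014)·3.423·0.5594^(2/3)·√0.0015 = 6.43 m³/s.
Q_A = 2.434 m³/s vs Q_B = 6.43 m³/s, so channel B carries more.

channel B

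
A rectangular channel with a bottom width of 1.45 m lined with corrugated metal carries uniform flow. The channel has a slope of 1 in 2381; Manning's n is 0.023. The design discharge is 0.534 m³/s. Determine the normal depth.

Manning's equation rearranged: A R^(2/3) = nQ / (1·√S) = 0.023 × 0.534 / (√0.00042) = 0.5993.
Try y = 0.92 m: A R^(2/3) = 0.7308 — over.
Try y = 0.553 m: A R^(2/3) = 0.3702 — short.
Try y = 0.79 m: A R^(2/3) = 0.5989 — close enough.

y_n = 0.79 m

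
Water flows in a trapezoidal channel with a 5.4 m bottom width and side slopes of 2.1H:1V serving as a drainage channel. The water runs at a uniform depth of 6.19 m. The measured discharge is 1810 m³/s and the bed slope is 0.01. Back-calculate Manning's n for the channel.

With bottom width b = 5.4 m and side slope z = 2.1: A = (b + zy)y = (5.4 + 2.1×6.19)×6.19 = 113.9 m²; P = b + 2y√(1+z²) = 5.4 + 2×6.19×2.326 = 34.2 m.
Hydraulic radius R = A/P = 113.9/34.2 = 3.331 m.
Rearranging Manning's equation: n = (1/Q) A R^(2/3) S^(1/2) = (1/1810) × 113.9 × 3.331^(2/3) × √0.01 = 0.014.

n = 0.014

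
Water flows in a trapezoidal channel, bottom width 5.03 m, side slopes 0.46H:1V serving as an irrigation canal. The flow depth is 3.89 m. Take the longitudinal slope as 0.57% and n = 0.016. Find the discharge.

Q = 195 m³/s

With bottom width b = 5.03 m and side slope z = 0.46: A = (b + zy)y = (5.03 + 0.46×3.89)×3.89 = 26.53 m²; P = b + 2y√(1+z²) = 5.03 + 2×3.89×1.101 = 13.59 m.
Hydraulic radius R = A/P = 26.53/13.59 = 1.951 m.
Manning's equation: Q = (1/n) A R^(2/3) S^(1/2) = (1/0.016) × 26.53 × 1.951^(2/3) × 0.0057^(1/2) = 195 m³/s.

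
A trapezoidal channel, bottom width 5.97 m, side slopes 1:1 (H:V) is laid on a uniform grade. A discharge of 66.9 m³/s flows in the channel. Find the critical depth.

At critical depth, Q² T / (g A³) = 1, i.e. A³/T = Q²/g = 66.9²/9.81 = 456.2.
Try y = 1.76 m: A³/T = 265.3 — too small.
Try y = 2.46 m: A³/T = 819 — too large.
Try y = 2.07 m: A³/T = 456 — matches.

y_c = 2.07 m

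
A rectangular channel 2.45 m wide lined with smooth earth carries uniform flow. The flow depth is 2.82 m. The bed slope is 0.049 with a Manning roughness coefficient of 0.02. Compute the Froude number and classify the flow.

Flow area A = b·y = 2.45 × 2.82 = 6.909 m². Wetted perimeter P = b + 2y = 2.45 + 2×2.82 = 8.09 m.
Hydraulic radius R = A/P = 6.909/8.09 = 0.854 m.
V = (1/n) R^(2/3) √S = (1/0.02) × 0.854^(2/3) × √0.049 = 9.963 m/s. Hydraulic depth D_h = A/T = 6.909/2.45 = 2.82 m.
Froude number Fr = V/√(g·D_h) = 9.963/√(9.81×2.82) = 1.89, which is greater than 1, so the flow is supercritical.

supercritical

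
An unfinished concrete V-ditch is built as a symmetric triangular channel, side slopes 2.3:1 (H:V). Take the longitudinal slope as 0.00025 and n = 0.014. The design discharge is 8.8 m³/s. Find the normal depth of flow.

Manning's equation rearranged: A R^(2/3) = nQ / (1·√S) = 0.014 × 8.8 / (√0.00025) = 7.792.
Try y = 2.19 m: A R^(2/3) = 11.06 — high.
Try y = 1.92 m: A R^(2/3) = 7.788 — matches.

y_n = 1.92 m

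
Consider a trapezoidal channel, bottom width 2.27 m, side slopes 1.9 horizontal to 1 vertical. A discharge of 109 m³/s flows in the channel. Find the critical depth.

y_c = 3.14 m

At critical depth, Q² T / (g A³) = 1, i.e. A³/T = Q²/g = 109²/9.81 = 1211.
Try y = 2.5 m: A³/T = 459.3 — low.
Try y = 4 m: A³/T = 3522 — high.
Try y = 3.14 m: A³/T = 1218 — close enough.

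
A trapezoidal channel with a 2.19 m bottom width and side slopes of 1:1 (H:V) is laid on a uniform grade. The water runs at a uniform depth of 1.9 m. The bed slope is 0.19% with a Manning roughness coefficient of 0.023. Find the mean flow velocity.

With bottom width b = 2.19 m and side slope z = 1: A = (b + zy)y = (2.19 + 1×1.9)×1.9 = 7.771 m²; P = b + 2y√(1+z²) = 2.19 + 2×1.9×1.414 = 7.564 m.
Hydraulic radius R = A/P = 7.771/7.564 = 1.027 m.
From Manning's equation, V = (1/n) R^(2/3) S^(1/2) = (1/0.023) × 1.027^(2/3) × 0.0019^(1/2) = 1.93 m/s.

V = 1.93 m/s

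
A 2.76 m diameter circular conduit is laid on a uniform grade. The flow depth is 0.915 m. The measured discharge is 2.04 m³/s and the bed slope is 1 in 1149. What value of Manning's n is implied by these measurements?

n = 0.016

For a circular section of diameter D = 2.76 m at depth y = 0.915 m, the central angle is θ = 2 arccos(1 − 2y/D) = 2.454 rad. Then A = (D²/8)(θ − sin θ) = 1.733 m² and P = Dθ/2 = 3.387 m.
Hydraulic radius R = A/P = 1.733/3.387 = 0.5116 m.
Rearranging Manning's equation: n = (1/Q) A R^(2/3) S^(1/2) = (1/2.04) × 1.733 × 0.5116^(2/3) × √0.0008703 = 0.016.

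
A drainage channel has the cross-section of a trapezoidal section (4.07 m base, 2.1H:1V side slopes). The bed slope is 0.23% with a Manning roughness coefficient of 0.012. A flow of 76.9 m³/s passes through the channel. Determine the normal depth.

Manning's equation rearranged: A R^(2/3) = nQ / (1·√S) = 0.012 × 76.9 / (√0.0023) = 19.24.
Trying y = 1.76 m: A R^(2/3) = 14.7 — too small.
Trying y = 2.53 m: A R^(2/3) = 31.09 — too large.
Trying y = 2.01 m: A R^(2/3) = 19.25 — matches.

y_n = 2.01 m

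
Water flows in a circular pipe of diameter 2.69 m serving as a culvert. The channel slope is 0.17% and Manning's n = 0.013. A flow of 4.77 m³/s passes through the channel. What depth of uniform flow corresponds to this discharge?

Manning's equation rearranged: A R^(2/3) = nQ / (1·√S) = 0.013 × 4.77 / (√0.0017) = 1.504.
At y = 1.25 m: A R^(2/3) = 1.923 — over.
At y = 0.78 m: A R^(2/3) = 0.7997 — short.
At y = 1.09 m: A R^(2/3) = 1.505 — matches.

y_n = 1.09 m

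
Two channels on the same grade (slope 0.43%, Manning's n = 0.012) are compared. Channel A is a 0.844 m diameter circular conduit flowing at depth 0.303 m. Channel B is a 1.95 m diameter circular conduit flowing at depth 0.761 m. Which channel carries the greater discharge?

channel B

Channel A: For a circular section of diameter D = 0.844 m at depth y = 0.303 m, the central angle is θ = 2 arccos(1 − 2y/D) = 2.57 rad. Then A = (D²/8)(θ − sin θ) = 0.1806 m² and P = Dθ/2 = 1.084 m. Hydraulic radius R = A/P = 0.1806/1.084 = 0.1666 m. Q_A = (1/0.012)·0.1806·0.1666^(2/3)·√0.0043 = 0.2988 m³/s.
Channel B: For a circular section of diameter D = 1.95 m at depth y = 0.761 m, the central angle is θ = 2 arccos(1 − 2y/D) = 2.699 rad. Then A = (D²/8)(θ − sin θ) = 1.079 m² and P = Dθ/2 = 2.632 m. Hydraulic radius R = A/P = 1.079/2.632 = 0.4101 m. Q_B = (1/0.012)·1.079·0.4101^(2/3)·√0.0043 = 3.256 m³/s.
Q_A = 0.2988 m³/s vs Q_B = 3.256 m³/s, so channel B carries more.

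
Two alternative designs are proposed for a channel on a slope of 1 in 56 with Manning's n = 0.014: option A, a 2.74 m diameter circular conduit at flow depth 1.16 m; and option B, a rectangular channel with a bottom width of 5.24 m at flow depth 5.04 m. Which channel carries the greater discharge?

channel B

Channel A: For a circular section of diameter D = 2.74 m at depth y = 1.16 m, the central angle is θ = 2 arccos(1 − 2y/D) = 2.834 rad. Then A = (D²/8)(θ − sin θ) = 2.375 m² and P = Dθ/2 = 3.882 m. Hydraulic radius R = A/P = 2.375/3.882 = 0.6118 m. Q_A = (1/0.014)·2.375·0.6118^(2/3)·√0.01786 = 16.34 m³/s.
Channel B: Flow area A = b·y = 5.24 × 5.04 = 26.41 m². Wetted perimeter P = b + 2y = 5.24 + 2×5.04 = 15.32 m. Hydraulic radius R = A/P = 26.41/15.32 = 1.724 m. Q_B = (1/0.014)·26.41·1.724^(2/3)·√0.01786 = 362.4 m³/s.
Q_A = 16.34 m³/s vs Q_B = 362.4 m³/s, so channel B carries more.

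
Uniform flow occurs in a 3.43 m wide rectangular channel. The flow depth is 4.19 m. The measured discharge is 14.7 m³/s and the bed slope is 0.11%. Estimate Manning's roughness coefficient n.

n = 0.037

Flow area A = b·y = 3.43 × 4.19 = 14.37 m². Wetted perimeter P = b + 2y = 3.43 + 2×4.19 = 11.81 m.
Hydraulic radius R = A/P = 14.37/11.81 = 1.217 m.
Rearranging Manning's equation: n = (1/Q) A R^(2/3) S^(1/2) = (1/14.7) × 14.37 × 1.217^(2/3) × √0.0011 = 0.037.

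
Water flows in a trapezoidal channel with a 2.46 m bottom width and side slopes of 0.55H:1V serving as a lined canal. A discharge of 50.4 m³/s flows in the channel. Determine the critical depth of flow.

y_c = 2.82 m

At critical depth, Q² T / (g A³) = 1, i.e. A³/T = Q²/g = 50.4²/9.81 = 258.9.
At y = 2.19 m: A³/T = 106.2 — too small.
At y = 3.07 m: A³/T = 353.9 — too large.
At y = 2.82 m: A³/T = 260.2 — close enough.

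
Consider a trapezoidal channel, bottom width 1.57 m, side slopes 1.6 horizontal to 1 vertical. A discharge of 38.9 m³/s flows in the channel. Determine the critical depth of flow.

At critical depth, Q² T / (g A³) = 1, i.e. A³/T = Q²/g = 38.9²/9.81 = 154.3.
Trying y = 2.4 m: A³/T = 236.6 — too large.
Trying y = 1.95 m: A³/T = 97.94 — too small.
Trying y = 2.17 m: A³/T = 153.8 — ≈ 154.3.

y_c = 2.17 m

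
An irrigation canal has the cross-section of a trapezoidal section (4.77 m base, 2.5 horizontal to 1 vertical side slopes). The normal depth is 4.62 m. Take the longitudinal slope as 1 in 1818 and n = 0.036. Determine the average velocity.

With bottom width b = 4.77 m and side slope z = 2.5: A = (b + zy)y = (4.77 + 2.5×4.62)×4.62 = 75.4 m²; P = b + 2y√(1+z²) = 4.77 + 2×4.62×2.693 = 29.65 m.
Hydraulic radius R = A/P = 75.4/29.65 = 2.543 m.
From Manning's equation, V = (1/n) R^(2/3) S^(1/2) = (1/0.036) × 2.543^(2/3) × 0.0005501^(1/2) = 1.21 m/s.

V = 1.21 m/s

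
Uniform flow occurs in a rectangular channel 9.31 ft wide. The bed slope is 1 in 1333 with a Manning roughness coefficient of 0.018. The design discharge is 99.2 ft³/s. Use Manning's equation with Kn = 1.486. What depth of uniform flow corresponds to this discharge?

Manning's equation rearranged: A R^(2/3) = nQ / (1.486·√S) = 0.018 × 99.2 / (1.486 × √0.0007502) = 43.87.
Try y = 3.84 ft: A R^(2/3) = 58.7 — over.
Try y = 3.11 ft: A R^(2/3) = 43.86 — ≈ 43.87.

y_n = 3.11 ft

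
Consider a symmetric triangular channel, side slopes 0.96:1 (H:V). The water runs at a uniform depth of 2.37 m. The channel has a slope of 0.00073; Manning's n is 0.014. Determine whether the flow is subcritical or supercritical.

For a triangular section with side slope z = 0.96: A = zy² = 0.96×2.37² = 5.392 m²; P = 2y√(1+z²) = 2×2.37×1.386 = 6.571 m.
Hydraulic radius R = A/P = 5.392/6.571 = 0.8207 m.
V = (1/n) R^(2/3) √S = (1/0.014) × 0.8207^(2/3) × √0.00073 = 1.692 m/s. Hydraulic depth D_h = A/T = 5.392/4.55 = 1.185 m.
Froude number Fr = V/√(g·D_h) = 1.692/√(9.81×1.185) = 0.496, which is less than 1, so the flow is subcritical.

subcritical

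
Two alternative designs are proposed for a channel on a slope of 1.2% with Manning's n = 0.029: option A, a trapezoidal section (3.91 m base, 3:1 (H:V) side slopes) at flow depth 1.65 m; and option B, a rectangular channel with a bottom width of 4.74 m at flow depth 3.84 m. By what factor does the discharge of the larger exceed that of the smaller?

1.59

Channel A: With bottom width b = 3.91 m and side slope z = 3: A = (b + zy)y = (3.91 + 3×1.65)×1.65 = 14.62 m²; P = b + 2y√(1+z²) = 3.91 + 2×1.65×3.162 = 14.35 m. Hydraulic radius R = A/P = 14.62/14.35 = 1.019 m. Q_A = (1/0.029)·14.62·1.019^(2/3)·√0.012 = 55.92 m³/s.
Channel B: Flow area A = b·y = 4.74 × 3.84 = 18.2 m². Wetted perimeter P = b + 2y = 4.74 + 2×3.84 = 12.42 m. Hydraulic radius R = A/P = 18.2/12.42 = 1.466 m. Q_B = (1/0.029)·18.2·1.466^(2/3)·√0.012 = 88.71 m³/s.
The larger discharge is 88.71 m³/s and the smaller is 55.92 m³/s; the ratio is 1.59.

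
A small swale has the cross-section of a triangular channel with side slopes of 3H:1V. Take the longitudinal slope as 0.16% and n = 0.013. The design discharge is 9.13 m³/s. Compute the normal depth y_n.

Manning's equation rearranged: A R^(2/3) = nQ / (1·√S) = 0.013 × 9.13 / (√0.0016) = 2.967.
Trying y = 1.36 m: A R^(2/3) = 4.143 — high.
Trying y = 1.08 m: A R^(2/3) = 2.24 — low.
Trying y = 1.2 m: A R^(2/3) = 2.967 — ≈ 2.967.

y_n = 1.2 m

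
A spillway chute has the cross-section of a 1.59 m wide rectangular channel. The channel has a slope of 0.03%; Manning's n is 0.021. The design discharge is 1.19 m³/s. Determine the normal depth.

y_n = 1.42 m

Manning's equation rearranged: A R^(2/3) = nQ / (1·√S) = 0.021 × 1.19 / (√0.0003) = 1.443.
Try y = 1.18 m: A R^(2/3) = 1.142 — low.
Try y = 1.65 m: A R^(2/3) = 1.732 — high.
Try y = 1.42 m: A R^(2/3) = 1.441 — matches.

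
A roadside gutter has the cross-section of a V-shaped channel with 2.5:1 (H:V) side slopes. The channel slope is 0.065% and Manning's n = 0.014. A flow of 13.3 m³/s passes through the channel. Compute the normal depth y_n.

y_n = 1.81 m

Manning's equation rearranged: A R^(2/3) = nQ / (1·√S) = 0.014 × 13.3 / (√0.00065) = 7.303.
Try y = 2.23 m: A R^(2/3) = 12.72 — over.
Try y = 1.63 m: A R^(2/3) = 5.516 — short.
Try y = 1.81 m: A R^(2/3) = 7.293 — close enough.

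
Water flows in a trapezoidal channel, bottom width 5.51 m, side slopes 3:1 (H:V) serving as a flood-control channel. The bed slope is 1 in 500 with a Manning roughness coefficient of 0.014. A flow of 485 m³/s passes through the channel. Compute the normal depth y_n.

Manning's equation rearranged: A R^(2/3) = nQ / (1·√S) = 0.014 × 485 / (√0.002) = 151.8.
At y = 4.96 m: A R^(2/3) = 198.1 — over.
At y = 3.88 m: A R^(2/3) = 113 — short.
At y = 4.42 m: A R^(2/3) = 152 — close enough.

y_n = 4.42 m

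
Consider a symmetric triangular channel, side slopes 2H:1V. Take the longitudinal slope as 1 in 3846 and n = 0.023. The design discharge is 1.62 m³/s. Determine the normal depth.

Manning's equation rearranged: A R^(2/3) = nQ / (1·√S) = 0.023 × 1.62 / (√0.00026) = 2.311.
Try y = 1.1 m: A R^(2/3) = 1.508 — low.
Try y = 1.62 m: A R^(2/3) = 4.234 — high.
Try y = 1.29 m: A R^(2/3) = 2.306 — matches.

y_n = 1.29 m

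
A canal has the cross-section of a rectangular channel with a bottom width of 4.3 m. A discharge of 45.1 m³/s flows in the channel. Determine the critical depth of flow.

For a rectangular channel, critical depth y_c = (q²/g)^(1/3) where q = Q/b = 45.1/4.3 = 10.49 m²/s.
So y_c = (10.49²/9.81)^(1/3) = 2.24 m.

y_c = 2.24 m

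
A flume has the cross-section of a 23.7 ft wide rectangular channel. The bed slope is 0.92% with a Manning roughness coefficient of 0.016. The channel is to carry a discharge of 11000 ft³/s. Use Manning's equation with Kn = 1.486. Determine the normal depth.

y_n = 14.8 ft

Manning's equation rearranged: A R^(2/3) = nQ / (1.486·√S) = 0.016 × 11000 / (1.486 × √0.0092) = 1235.
At y = 16.9 ft: A R^(2/3) = 1461 — over.
At y = 11.9 ft: A R^(2/3) = 924.8 — short.
At y = 14.8 ft: A R^(2/3) = 1232 — close enough.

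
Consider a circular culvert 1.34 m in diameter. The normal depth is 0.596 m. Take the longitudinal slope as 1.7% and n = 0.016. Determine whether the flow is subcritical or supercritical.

For a circular section of diameter D = 1.34 m at depth y = 0.596 m, the central angle is θ = 2 arccos(1 − 2y/D) = 2.92 rad. Then A = (D²/8)(θ − sin θ) = 0.6062 m² and P = Dθ/2 = 1.957 m.
Hydraulic radius R = A/P = 0.6062/1.957 = 0.3098 m.
V = (1/n) R^(2/3) √S = (1/0.016) × 0.3098^(2/3) × √0.017 = 3.731 m/s. Hydraulic depth D_h = A/T = 0.6062/1.332 = 0.4552 m.
Froude number Fr = V/√(g·D_h) = 3.731/√(9.81×0.4552) = 1.77, which is greater than 1, so the flow is supercritical.

supercritical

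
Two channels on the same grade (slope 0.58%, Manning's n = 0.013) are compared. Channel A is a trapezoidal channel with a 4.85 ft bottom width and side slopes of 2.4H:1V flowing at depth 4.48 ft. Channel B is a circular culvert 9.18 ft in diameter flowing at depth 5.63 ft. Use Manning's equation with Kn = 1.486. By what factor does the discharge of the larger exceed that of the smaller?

Channel A: With bottom width b = 4.85 ft and side slope z = 2.4: A = (b + zy)y = (4.85 + 2.4×4.48)×4.48 = 69.9 ft²; P = b + 2y√(1+z²) = 4.85 + 2×4.48×2.6 = 28.15 ft. Hydraulic radius R = A/P = 69.9/28.15 = 2.483 ft. Q_A = (1.486/0.013)·69.9·2.483^(2/3)·√0.0058 = 1116 ft³/s.
Channel B: For a circular section of diameter D = 9.18 ft at depth y = 5.63 ft, the central angle is θ = 2 arccos(1 − 2y/D) = 3.599 rad. Then A = (D²/8)(θ − sin θ) = 42.56 ft² and P = Dθ/2 = 16.52 ft. Hydraulic radius R = A/P = 42.56/16.52 = 2.576 ft. Q_B = (1.486/0.013)·42.56·2.576^(2/3)·√0.0058 = 696.3 ft³/s.
The larger discharge is 1116 ft³/s and the smaller is 696.3 ft³/s; the ratio is 1.6.

1.6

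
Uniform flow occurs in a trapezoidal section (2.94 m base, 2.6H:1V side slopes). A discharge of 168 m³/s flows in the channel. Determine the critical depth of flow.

y_c = 3.34 m

At critical depth, Q² T / (g A³) = 1, i.e. A³/T = Q²/g = 168²/9.81 = 2877.
At y = 2.79 m: A³/T = 1319 — short.
At y = 4.05 m: A³/T = 6765 — over.
At y = 3.34 m: A³/T = 2882 — matches.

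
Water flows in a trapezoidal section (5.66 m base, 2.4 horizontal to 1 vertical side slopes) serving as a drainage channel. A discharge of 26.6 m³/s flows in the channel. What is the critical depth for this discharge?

At critical depth, Q² T / (g A³) = 1, i.e. A³/T = Q²/g = 26.6²/9.81 = 72.13.
Try y = 1.2 m: A³/T = 94.24 — too large.
Try y = 1.11 m: A³/T = 71.79 — close enough.

y_c = 1.11 m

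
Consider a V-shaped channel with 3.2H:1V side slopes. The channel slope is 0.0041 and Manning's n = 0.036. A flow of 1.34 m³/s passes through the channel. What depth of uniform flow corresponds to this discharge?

y_n = 0.699 m

Manning's equation rearranged: A R^(2/3) = nQ / (1·√S) = 0.036 × 1.34 / (√0.0041) = 0.7534.
Try y = 0.847 m: A R^(2/3) = 1.255 — too large.
Try y = 0.508 m: A R^(2/3) = 0.3211 — too small.
Try y = 0.699 m: A R^(2/3) = 0.7521 — matches.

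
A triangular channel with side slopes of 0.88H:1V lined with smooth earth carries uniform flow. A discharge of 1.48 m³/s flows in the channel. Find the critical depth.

y_c = 0.896 m

At critical depth, Q² T / (g A³) = 1, i.e. A³/T = Q²/g = 1.48²/9.81 = 0.2233.
Try y = 0.659 m: A³/T = 0.04812 — short.
Try y = 1.14 m: A³/T = 0.7455 — over.
Try y = 0.896 m: A³/T = 0.2236 — matches.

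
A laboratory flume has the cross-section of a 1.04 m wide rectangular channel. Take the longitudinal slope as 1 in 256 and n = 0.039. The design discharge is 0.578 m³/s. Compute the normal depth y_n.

Manning's equation rearranged: A R^(2/3) = nQ / (1·√S) = 0.039 × 0.578 / (√0.003906) = 0.3607.
Trying y = 0.531 m: A R^(2/3) = 0.2265 — short.
Trying y = 0.759 m: A R^(2/3) = 0.3605 — matches.

y_n = 0.759 m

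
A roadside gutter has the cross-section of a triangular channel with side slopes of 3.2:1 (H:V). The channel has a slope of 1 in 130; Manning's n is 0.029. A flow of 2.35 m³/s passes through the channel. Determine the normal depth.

Manning's equation rearranged: A R^(2/3) = nQ / (1·√S) = 0.029 × 2.35 / (√0.007692) = 0.777.
At y = 0.58 m: A R^(2/3) = 0.4572 — low.
At y = 0.873 m: A R^(2/3) = 1.36 — high.
At y = 0.708 m: A R^(2/3) = 0.7781 — close enough.

y_n = 0.708 m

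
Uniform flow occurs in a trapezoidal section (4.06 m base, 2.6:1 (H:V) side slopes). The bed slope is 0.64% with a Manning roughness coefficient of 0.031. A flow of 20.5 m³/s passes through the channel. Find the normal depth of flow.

y_n = 1.24 m

Manning's equation rearranged: A R^(2/3) = nQ / (1·√S) = 0.031 × 20.5 / (√0.0064) = 7.944.
Try y = 0.863 m: A R^(2/3) = 3.928 — short.
Try y = 1.24 m: A R^(2/3) = 7.935 — close enough.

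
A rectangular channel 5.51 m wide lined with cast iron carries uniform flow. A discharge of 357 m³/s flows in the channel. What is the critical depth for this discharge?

y_c = 7.54 m

For a rectangular channel, critical depth y_c = (q²/g)^(1/3) where q = Q/b = 357/5.51 = 64.79 m²/s.
So y_c = (64.79²/9.81)^(1/3) = 7.54 m.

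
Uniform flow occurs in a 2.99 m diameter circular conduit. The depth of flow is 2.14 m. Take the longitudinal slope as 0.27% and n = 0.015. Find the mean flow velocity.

V = 3.21 m/s

For a circular section of diameter D = 2.99 m at depth y = 2.14 m, the central angle is θ = 2 arccos(1 − 2y/D) = 4.034 rad. Then A = (D²/8)(θ − sin θ) = 5.378 m² and P = Dθ/2 = 6.03 m.
Hydraulic radius R = A/P = 5.378/6.03 = 0.8918 m.
From Manning's equation, V = (1/n) R^(2/3) S^(1/2) = (1/0.015) × 0.8918^(2/3) × 0.0027^(1/2) = 3.21 m/s.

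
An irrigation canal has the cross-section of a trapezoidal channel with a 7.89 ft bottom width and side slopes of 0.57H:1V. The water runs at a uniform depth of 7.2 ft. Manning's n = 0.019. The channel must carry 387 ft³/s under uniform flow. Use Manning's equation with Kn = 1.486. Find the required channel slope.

S = 0.000611

With bottom width b = 7.89 ft and side slope z = 0.57: A = (b + zy)y = (7.89 + 0.57×7.2)×7.2 = 86.36 ft²; P = b + 2y√(1+z²) = 7.89 + 2×7.2×1.151 = 24.47 ft.
Hydraulic radius R = A/P = 86.36/24.47 = 3.53 ft.
From Manning's equation, S = [nQ / (1.486 A R^(2/3))]² = [0.019 × 387 / (1.486 × 86.36 × 3.53^(2/3))]² = 0.000611.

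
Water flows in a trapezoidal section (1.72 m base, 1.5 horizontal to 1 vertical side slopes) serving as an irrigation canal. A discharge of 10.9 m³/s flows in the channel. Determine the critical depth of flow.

At critical depth, Q² T / (g A³) = 1, i.e. A³/T = Q²/g = 10.9²/9.81 = 12.11.
At y = 0.834 m: A³/T = 3.603 — low.
At y = 1.39 m: A³/T = 25.12 — high.
At y = 1.15 m: A³/T = 12.03 — matches.

y_c = 1.15 m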